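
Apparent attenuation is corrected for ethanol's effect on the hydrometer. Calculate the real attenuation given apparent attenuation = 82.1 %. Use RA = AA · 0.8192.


RA = 82.1 · 0.8192

67.2563 %


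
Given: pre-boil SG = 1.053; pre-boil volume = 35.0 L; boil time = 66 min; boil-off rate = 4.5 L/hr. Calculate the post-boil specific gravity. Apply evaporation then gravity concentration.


V_post = V_pre − rate·(t/60);  SG_post = 1 + (SG_pre−1)·V_pre/V_post
V_post = 35.0 − 4.5·(66/60) = 30.0500
SG_post = 1 + (1.053 − 1)·35.0/30.0500

1.0617


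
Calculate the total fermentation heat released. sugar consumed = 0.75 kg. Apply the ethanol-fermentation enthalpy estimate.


Q = m_sugar · 590 kJ/kg
Q = 0.75 · 590

442.5000 kJ


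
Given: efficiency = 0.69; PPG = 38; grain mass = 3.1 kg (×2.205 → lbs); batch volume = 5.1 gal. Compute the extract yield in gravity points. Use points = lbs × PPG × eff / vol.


lbs = 3.1 × 2.205 = 6.8355
points = 6.8355 × 38 × 0.69 / 5.1

35.1425 points


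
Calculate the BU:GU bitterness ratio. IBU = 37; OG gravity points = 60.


BU:GU = IBU / OG_points
BU:GU = 37 / 60

0.6167


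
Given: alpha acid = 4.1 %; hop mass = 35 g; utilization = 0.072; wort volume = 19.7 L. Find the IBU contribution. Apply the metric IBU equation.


IBU = (α/100)·mass·U·1000 / V
IBU = (4.1/100)·35·0.072·1000 / 19.7

5.2447 IBU


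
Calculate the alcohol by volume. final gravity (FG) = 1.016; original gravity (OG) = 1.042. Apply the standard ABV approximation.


ABV = (OG − FG) · 131.25
ABV = (1.042 − 1.016) · 131.25

3.4125 % ABV


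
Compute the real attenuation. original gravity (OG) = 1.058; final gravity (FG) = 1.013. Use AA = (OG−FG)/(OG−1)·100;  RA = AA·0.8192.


AA = (1.058 − 1.013)/(1.058 − 1)·100 = 77.5862
RA = 77.5862·0.8192

63.5586 %


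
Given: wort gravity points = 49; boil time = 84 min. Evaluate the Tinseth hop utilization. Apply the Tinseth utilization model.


U = 1.65·0.000125^(GP/1000) · (1 − e^(−0.04·t))/4.15
bigness = 1.65·0.000125^(49/1000) = 1.0623
boil_factor = (1 − e^(−0.04·84))/4.15 = 0.2326
U = 1.0623 · 0.2326

0.2471


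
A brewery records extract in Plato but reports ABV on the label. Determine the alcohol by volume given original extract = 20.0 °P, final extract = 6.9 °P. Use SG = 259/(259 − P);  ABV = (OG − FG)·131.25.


OG = 259/(259 − 20.0) = 1.0837
FG = 259/(259 − 6.9) = 1.0274
ABV = (1.0837 − 1.0274)·131.25

7.3909 % ABV


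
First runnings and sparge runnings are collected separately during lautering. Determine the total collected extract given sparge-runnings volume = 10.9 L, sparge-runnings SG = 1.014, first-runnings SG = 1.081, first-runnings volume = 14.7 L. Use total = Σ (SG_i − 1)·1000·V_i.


first = (1.081 − 1)·1000·14.7 = 1190.7000
sparge = (1.014 − 1)·1000·10.9 = 152.6000
total = 1190.7000 + 152.6000

1343.3000 gravity·L


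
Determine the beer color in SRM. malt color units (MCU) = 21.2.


SRM = 1.4922 · MCU^0.6859
SRM = 1.4922 · 21.2^0.6859

12.1216 SRM


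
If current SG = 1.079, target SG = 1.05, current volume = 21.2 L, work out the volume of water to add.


V_water = V·((SG_curr − 1)/(SG_target − 1) − 1)
V_water = 21.2·((1.079 − 1)/(1.05 − 1) − 1)

12.2960 L


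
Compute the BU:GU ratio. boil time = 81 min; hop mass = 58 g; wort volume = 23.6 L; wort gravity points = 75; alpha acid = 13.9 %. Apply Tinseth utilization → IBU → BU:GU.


U = 1.65·0.000125^(GP/1000)·(1−e^(−0.04t))/4.15;  IBU = (α/100)·m·U·1000/V;  BU:GU = IBU/GP
U = 1.65·0.000125^(75/1000)·(1−e^(−0.04·81))/4.15 = 0.1947
IBU = (13.9/100)·58·0.1947·1000/23.6 = 66.5096
BU:GU = 66.5096/75

0.8868


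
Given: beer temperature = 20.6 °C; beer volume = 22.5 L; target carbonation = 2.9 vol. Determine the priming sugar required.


residual = 14.695·(0.01821 + 0.09011·e^(−0.04·T));  sugar = (target − residual)·4.0·V
residual = 14.695·(0.01821 + 0.09011·e^(−0.04·20.6)) = 0.8485
sugar = (2.9 − 0.8485)·4.0·22.5

184.6375 g


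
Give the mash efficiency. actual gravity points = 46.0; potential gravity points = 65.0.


efficiency = actual / potential × 100
efficiency = 46.0 / 65.0 × 100

70.7692 %


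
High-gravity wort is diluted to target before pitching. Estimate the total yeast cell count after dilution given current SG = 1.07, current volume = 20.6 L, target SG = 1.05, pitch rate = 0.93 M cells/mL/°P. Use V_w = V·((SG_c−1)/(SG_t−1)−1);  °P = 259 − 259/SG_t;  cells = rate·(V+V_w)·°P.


V_w = 20.6·((1.07−1)/(1.05−1)−1) = 8.2400
V_final = 20.6 + 8.2400 = 28.8400
°P = 259 − 259/1.05 = 12.3333
cells = 0.93·28.8400·12.3333

330.7948 billion cells


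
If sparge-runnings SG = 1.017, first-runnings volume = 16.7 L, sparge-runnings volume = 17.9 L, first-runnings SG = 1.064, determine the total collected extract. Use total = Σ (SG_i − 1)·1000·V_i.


first = (1.064 − 1)·1000·16.7 = 1068.8000
sparge = (1.017 − 1)·1000·17.9 = 304.3000
total = 1068.8000 + 304.3000

1373.1000 gravity·L


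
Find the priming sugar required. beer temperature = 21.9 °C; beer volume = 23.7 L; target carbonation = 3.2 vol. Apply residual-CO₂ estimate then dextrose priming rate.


residual = 14.695·(0.01821 + 0.09011·e^(−0.04·T));  sugar = (target − residual)·4.0·V
residual = 14.695·(0.01821 + 0.09011·e^(−0.04·21.9)) = 0.8190
sugar = (3.2 − 0.8190)·4.0·23.7

225.7151 g


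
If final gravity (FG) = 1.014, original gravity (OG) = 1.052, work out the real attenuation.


AA = (OG−FG)/(OG−1)·100;  RA = AA·0.8192
AA = (1.052 − 1.014)/(1.052 − 1)·100 = 73.0769
RA = 73.0769·0.8192

59.8646 %


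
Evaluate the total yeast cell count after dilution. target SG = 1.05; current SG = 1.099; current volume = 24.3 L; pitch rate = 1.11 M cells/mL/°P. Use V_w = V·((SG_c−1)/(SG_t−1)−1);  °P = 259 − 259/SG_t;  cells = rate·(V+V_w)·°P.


V_w = 24.3·((1.099−1)/(1.05−1)−1) = 23.8140
V_final = 24.3 + 23.8140 = 48.1140
°P = 259 − 259/1.05 = 12.3333
cells = 1.11·48.1140·12.3333

658.6807 billion cells


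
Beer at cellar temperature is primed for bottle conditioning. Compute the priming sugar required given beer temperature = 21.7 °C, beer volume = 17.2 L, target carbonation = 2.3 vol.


residual = 14.695·(0.01821 + 0.09011·e^(−0.04·T));  sugar = (target − residual)·4.0·V
residual = 14.695·(0.01821 + 0.09011·e^(−0.04·21.7)) = 0.8235
sugar = (2.3 − 0.8235)·4.0·17.2

101.5854 g


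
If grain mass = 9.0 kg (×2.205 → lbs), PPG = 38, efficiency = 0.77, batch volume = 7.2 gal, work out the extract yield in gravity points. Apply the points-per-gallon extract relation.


points = lbs × PPG × eff / vol
lbs = 9.0 × 2.205 = 19.8450
points = 19.8450 × 38 × 0.77 / 7.2

80.6479 points


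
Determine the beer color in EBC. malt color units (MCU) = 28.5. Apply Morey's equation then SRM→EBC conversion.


SRM = 1.4922·MCU^0.6859;  EBC = SRM·1.97
SRM = 1.4922·28.5^0.6859 = 14.8493
EBC = 14.8493·1.97

29.2531 EBC


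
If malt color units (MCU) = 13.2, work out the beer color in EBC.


SRM = 1.4922·MCU^0.6859;  EBC = SRM·1.97
SRM = 1.4922·13.2^0.6859 = 8.7585
EBC = 8.7585·1.97

17.2542 EBC


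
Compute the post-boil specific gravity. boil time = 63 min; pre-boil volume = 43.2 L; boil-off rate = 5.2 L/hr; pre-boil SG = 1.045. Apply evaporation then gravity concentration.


V_post = V_pre − rate·(t/60);  SG_post = 1 + (SG_pre−1)·V_pre/V_post
V_post = 43.2 − 5.2·(63/60) = 37.7400
SG_post = 1 + (1.045 − 1)·43.2/37.7400

1.0515


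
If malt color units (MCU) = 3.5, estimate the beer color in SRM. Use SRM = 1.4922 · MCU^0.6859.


SRM = 1.4922 · 3.5^0.6859

3.5237 SRM


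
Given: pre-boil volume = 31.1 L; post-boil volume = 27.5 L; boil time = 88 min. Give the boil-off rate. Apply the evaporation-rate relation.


rate = (V_pre − V_post) / (t_min/60)
rate = (31.1 − 27.5) / (88/60)

2.4545 L/hr


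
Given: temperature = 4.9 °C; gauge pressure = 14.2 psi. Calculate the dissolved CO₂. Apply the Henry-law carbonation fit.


vols = (P + 14.695)·(0.01821 + 0.09011·e^(−0.04·T))
vols = (14.2 + 14.695)·(0.01821 + 0.09011·e^(−0.04·4.9))

2.6665 volumes


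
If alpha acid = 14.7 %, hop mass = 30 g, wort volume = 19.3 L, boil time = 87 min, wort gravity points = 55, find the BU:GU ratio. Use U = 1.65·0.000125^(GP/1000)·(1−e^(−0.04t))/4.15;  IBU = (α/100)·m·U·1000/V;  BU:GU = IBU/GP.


U = 1.65·0.000125^(55/1000)·(1−e^(−0.04·87))/4.15 = 0.2351
IBU = (14.7/100)·30·0.2351·1000/19.3 = 53.7103
BU:GU = 53.7103/55

0.9766


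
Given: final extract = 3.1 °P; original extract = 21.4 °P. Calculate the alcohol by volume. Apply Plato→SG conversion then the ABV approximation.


SG = 259/(259 − P);  ABV = (OG − FG)·131.25
OG = 259/(259 − 21.4) = 1.0901
FG = 259/(259 − 3.1) = 1.0121
ABV = (1.0901 − 1.0121)·131.25

10.2314 % ABV


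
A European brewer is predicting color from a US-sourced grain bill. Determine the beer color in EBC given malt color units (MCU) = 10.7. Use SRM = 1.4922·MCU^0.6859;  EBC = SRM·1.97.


SRM = 1.4922·10.7^0.6859 = 7.5837
EBC = 7.5837·1.97

14.9399 EBC


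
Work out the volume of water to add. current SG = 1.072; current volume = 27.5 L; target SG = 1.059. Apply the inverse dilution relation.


V_water = V·((SG_curr − 1)/(SG_target − 1) − 1)
V_water = 27.5·((1.072 − 1)/(1.059 − 1) − 1)

6.0593 L


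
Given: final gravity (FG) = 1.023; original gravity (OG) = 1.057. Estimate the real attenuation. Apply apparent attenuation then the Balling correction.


AA = (OG−FG)/(OG−1)·100;  RA = AA·0.8192
AA = (1.057 − 1.023)/(1.057 − 1)·100 = 59.6491
RA = 59.6491·0.8192

48.8646 %


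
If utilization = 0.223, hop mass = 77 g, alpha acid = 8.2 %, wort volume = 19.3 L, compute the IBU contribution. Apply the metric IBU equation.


IBU = (α/100)·mass·U·1000 / V
IBU = (8.2/100)·77·0.223·1000 / 19.3

72.9545 IBU


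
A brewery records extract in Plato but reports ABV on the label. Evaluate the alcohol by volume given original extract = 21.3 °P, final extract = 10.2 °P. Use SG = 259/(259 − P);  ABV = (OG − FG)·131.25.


OG = 259/(259 − 21.3) = 1.0896
FG = 259/(259 − 10.2) = 1.0410
ABV = (1.0896 − 1.0410)·131.25

6.3803 % ABV


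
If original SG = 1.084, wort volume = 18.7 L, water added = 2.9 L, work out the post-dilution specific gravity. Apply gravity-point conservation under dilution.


SG_new = 1 + (SG_old − 1)·V_old/(V_old + V_water)
pts = (1.084 − 1)·1000·18.7/(18.7 + 2.9) = 72.7222
SG_new = 1 + 72.7222/1000

1.0727


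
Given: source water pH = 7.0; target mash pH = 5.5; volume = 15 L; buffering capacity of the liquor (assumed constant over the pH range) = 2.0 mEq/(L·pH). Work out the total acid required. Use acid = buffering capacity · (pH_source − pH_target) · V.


acid = 2.0 · (7.0 − 5.5) · 15

45.0000 mEq


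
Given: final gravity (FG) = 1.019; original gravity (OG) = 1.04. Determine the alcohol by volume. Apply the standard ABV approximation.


ABV = (OG − FG) · 131.25
ABV = (1.04 − 1.019) · 131.25

2.7563 % ABV


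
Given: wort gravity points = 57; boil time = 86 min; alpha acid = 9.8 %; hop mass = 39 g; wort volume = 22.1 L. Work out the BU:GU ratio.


U = 1.65·0.000125^(GP/1000)·(1−e^(−0.04t))/4.15;  IBU = (α/100)·m·U·1000/V;  BU:GU = IBU/GP
U = 1.65·0.000125^(57/1000)·(1−e^(−0.04·86))/4.15 = 0.2306
IBU = (9.8/100)·39·0.2306·1000/22.1 = 39.8753
BU:GU = 39.8753/57

0.6996


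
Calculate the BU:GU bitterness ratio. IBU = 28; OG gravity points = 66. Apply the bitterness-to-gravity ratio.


BU:GU = IBU / OG_points
BU:GU = 28 / 66

0.4242


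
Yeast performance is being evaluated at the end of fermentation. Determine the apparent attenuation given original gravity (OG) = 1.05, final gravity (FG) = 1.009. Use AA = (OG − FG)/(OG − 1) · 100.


AA = (1.05 − 1.009)/(1.05 − 1) · 100

82.0000 %


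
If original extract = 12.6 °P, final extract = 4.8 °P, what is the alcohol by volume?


SG = 259/(259 − P);  ABV = (OG − FG)·131.25
OG = 259/(259 − 12.6) = 1.0511
FG = 259/(259 − 4.8) = 1.0189
ABV = (1.0511 − 1.0189)·131.25

4.2333 % ABV


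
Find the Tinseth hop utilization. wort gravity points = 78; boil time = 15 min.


U = 1.65·0.000125^(GP/1000) · (1 − e^(−0.04·t))/4.15
bigness = 1.65·0.000125^(78/1000) = 0.8185
boil_factor = (1 − e^(−0.04·15))/4.15 = 0.1087
U = 0.8185 · 0.1087

0.0890


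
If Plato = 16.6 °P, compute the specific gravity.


SG = 259/(259 − P)
SG = 259/(259 − 16.6)

1.0685


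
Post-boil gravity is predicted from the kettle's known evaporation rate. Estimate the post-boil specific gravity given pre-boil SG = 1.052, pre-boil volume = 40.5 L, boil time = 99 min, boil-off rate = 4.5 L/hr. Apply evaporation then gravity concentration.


V_post = V_pre − rate·(t/60);  SG_post = 1 + (SG_pre−1)·V_pre/V_post
V_post = 40.5 − 4.5·(99/60) = 33.0750
SG_post = 1 + (1.052 − 1)·40.5/33.0750

1.0637


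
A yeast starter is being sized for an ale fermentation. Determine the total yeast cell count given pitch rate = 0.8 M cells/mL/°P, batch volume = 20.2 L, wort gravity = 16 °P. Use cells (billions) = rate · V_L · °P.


cells = 0.8 · 20.2 · 16

258.5600 billion cells


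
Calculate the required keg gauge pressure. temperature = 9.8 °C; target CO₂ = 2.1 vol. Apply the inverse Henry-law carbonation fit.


psi = vols/(0.01821 + 0.09011·e^(−0.04·T)) − 14.695
psi = 2.1/(0.01821 + 0.09011·e^(−0.04·9.8)) − 14.695

11.8544 psi


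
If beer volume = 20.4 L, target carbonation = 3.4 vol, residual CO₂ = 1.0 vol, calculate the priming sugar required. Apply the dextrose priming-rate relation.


sugar = (target − residual)·4.0·V
sugar = (3.4 − 1.0)·4.0·20.4

195.8400 g


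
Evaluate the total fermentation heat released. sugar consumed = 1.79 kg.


Q = m_sugar · 590 kJ/kg
Q = 1.79 · 590

1056.1000 kJ


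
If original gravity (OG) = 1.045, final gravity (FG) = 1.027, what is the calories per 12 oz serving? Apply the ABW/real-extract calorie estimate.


ABW = (OG−FG)·131.25·0.79/FG;  °P = 259 − 259/SG (for OG→OE and FG→AE);  RE = 0.1808·OE + 0.8192·AE;  Cal = (6.9·ABW + 4·(RE−0.1))·FG·3.55
ABW = (1.045 − 1.027)·131.25·0.79/1.027 = 1.8173
OE = 259 − 259/1.045 = 11.1531 °P
AE = 259 − 259/1.027 = 6.8092 °P
RE = 0.1808·11.1531 + 0.8192·6.8092 = 7.5945 °P
Cal = (6.9·1.8173 + 4·(7.5945−0.1))·1.027·3.55

155.0127 kcal


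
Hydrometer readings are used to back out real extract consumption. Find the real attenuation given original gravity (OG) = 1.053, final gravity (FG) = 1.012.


AA = (OG−FG)/(OG−1)·100;  RA = AA·0.8192
AA = (1.053 − 1.012)/(1.053 − 1)·100 = 77.3585
RA = 77.3585·0.8192

63.3721 %


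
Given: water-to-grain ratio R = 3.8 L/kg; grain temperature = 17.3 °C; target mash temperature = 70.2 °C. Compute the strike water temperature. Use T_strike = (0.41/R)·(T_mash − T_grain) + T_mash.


T_strike = (0.41/3.8)·(70.2 − 17.3) + 70.2

75.9076 °C


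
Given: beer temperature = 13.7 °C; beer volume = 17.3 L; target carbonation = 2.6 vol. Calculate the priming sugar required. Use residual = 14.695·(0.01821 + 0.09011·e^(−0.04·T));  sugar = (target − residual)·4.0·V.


residual = 14.695·(0.01821 + 0.09011·e^(−0.04·13.7)) = 1.0331
sugar = (2.6 − 1.0331)·4.0·17.3

108.4293 g


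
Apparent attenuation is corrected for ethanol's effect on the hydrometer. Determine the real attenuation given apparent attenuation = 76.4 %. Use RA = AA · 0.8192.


RA = 76.4 · 0.8192

62.5869 %


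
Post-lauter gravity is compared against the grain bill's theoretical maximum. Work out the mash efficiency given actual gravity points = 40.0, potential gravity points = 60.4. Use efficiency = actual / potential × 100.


efficiency = 40.0 / 60.4 × 100

66.2252 %


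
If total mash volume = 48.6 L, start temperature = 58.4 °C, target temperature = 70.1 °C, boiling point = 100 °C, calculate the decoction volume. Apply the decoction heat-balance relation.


V_dec = V_total·(T_target − T_start)/(T_boil − T_start)
V_dec = 48.6·(70.1 − 58.4)/(100 − 58.4)

13.6687 L


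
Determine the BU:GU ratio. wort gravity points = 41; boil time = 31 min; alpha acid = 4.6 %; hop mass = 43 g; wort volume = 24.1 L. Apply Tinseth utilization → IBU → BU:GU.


U = 1.65·0.000125^(GP/1000)·(1−e^(−0.04t))/4.15;  IBU = (α/100)·m·U·1000/V;  BU:GU = IBU/GP
U = 1.65·0.000125^(41/1000)·(1−e^(−0.04·31))/4.15 = 0.1955
IBU = (4.6/100)·43·0.1955·1000/24.1 = 16.0418
BU:GU = 16.0418/41

0.3913


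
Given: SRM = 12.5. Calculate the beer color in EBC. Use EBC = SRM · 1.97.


EBC = 12.5 · 1.97

24.6250 EBC


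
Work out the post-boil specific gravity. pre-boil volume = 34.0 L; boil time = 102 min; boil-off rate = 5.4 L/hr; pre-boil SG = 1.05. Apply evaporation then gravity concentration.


V_post = V_pre − rate·(t/60);  SG_post = 1 + (SG_pre−1)·V_pre/V_post
V_post = 34.0 − 5.4·(102/60) = 24.8200
SG_post = 1 + (1.05 − 1)·34.0/24.8200

1.0685


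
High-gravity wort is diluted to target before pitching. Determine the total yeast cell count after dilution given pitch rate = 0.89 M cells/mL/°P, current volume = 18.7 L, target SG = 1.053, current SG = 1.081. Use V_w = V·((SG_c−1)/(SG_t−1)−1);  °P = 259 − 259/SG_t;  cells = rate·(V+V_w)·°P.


V_w = 18.7·((1.081−1)/(1.053−1)−1) = 9.8792
V_final = 18.7 + 9.8792 = 28.5792
°P = 259 − 259/1.053 = 13.0361
cells = 0.89·28.5792·13.0361

331.5798 billion cells


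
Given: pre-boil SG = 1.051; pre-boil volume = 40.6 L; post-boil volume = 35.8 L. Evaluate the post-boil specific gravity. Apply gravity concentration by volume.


SG_post = 1 + (SG_pre − 1)·V_pre/V_post
pts_pre = (1.051 − 1)·1000 = 51.0000
pts_post = 51.0000·40.6/35.8 = 57.8380
SG_post = 1 + 57.8380/1000

1.0578


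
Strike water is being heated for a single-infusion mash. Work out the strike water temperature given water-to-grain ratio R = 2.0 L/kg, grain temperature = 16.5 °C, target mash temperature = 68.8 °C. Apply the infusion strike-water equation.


T_strike = (0.41/R)·(T_mash − T_grain) + T_mash
T_strike = (0.41/2.0)·(68.8 − 16.5) + 68.8

79.5215 °C


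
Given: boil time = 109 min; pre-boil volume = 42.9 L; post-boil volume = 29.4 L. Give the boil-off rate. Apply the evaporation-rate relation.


rate = (V_pre − V_post) / (t_min/60)
rate = (42.9 − 29.4) / (109/60)

7.4312 L/hr


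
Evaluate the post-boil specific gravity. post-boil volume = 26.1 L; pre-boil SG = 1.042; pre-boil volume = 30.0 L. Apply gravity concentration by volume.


SG_post = 1 + (SG_pre − 1)·V_pre/V_post
pts_pre = (1.042 − 1)·1000 = 42.0000
pts_post = 42.0000·30.0/26.1 = 48.2759
SG_post = 1 + 48.2759/1000

1.0483


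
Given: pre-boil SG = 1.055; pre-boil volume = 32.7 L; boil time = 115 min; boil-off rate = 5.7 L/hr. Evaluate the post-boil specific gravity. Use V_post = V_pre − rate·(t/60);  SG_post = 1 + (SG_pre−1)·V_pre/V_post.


V_post = 32.7 − 5.7·(115/60) = 21.7750
SG_post = 1 + (1.055 − 1)·32.7/21.7750

1.0826


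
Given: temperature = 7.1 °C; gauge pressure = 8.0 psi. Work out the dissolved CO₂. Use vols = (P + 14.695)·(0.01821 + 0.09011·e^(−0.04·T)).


vols = (8.0 + 14.695)·(0.01821 + 0.09011·e^(−0.04·7.1))

1.9527 volumes


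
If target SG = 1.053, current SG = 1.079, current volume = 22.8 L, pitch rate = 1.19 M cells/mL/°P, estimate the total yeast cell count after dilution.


V_w = V·((SG_c−1)/(SG_t−1)−1);  °P = 259 − 259/SG_t;  cells = rate·(V+V_w)·°P
V_w = 22.8·((1.079−1)/(1.053−1)−1) = 11.1849
V_final = 22.8 + 11.1849 = 33.9849
°P = 259 − 259/1.053 = 13.0361
cells = 1.19·33.9849·13.0361

527.2059 billion cells


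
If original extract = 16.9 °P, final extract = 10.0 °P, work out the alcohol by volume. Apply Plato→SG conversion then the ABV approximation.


SG = 259/(259 − P);  ABV = (OG − FG)·131.25
OG = 259/(259 − 16.9) = 1.0698
FG = 259/(259 − 10.0) = 1.0402
ABV = (1.0698 − 1.0402)·131.25

3.8909 % ABV


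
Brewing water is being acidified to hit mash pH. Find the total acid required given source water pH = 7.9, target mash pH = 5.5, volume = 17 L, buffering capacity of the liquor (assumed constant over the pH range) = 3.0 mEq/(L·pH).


acid = buffering capacity · (pH_source − pH_target) · V
acid = 3.0 · (7.9 − 5.5) · 17

122.4000 mEq


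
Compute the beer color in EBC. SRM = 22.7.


EBC = SRM · 1.97
EBC = 22.7 · 1.97

44.7190 EBC


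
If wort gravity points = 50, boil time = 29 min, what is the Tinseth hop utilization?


U = 1.65·0.000125^(GP/1000) · (1 − e^(−0.04·t))/4.15
bigness = 1.65·0.000125^(50/1000) = 1.0528
boil_factor = (1 − e^(−0.04·29))/4.15 = 0.1654
U = 1.0528 · 0.1654

0.1742


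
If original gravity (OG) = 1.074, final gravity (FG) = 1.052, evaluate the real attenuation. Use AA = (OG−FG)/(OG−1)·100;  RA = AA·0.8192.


AA = (1.074 − 1.052)/(1.074 − 1)·100 = 29.7297
RA = 29.7297·0.8192

24.3546 %


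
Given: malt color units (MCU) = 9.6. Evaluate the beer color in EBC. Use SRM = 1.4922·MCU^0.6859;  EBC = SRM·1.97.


SRM = 1.4922·9.6^0.6859 = 7.0399
EBC = 7.0399·1.97

13.8686 EBC


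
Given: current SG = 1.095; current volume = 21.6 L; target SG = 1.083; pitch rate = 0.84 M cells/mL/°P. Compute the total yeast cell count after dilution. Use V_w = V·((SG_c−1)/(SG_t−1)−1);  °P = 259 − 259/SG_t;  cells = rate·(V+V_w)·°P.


V_w = 21.6·((1.095−1)/(1.083−1)−1) = 3.1229
V_final = 21.6 + 3.1229 = 24.7229
°P = 259 − 259/1.083 = 19.8495
cells = 0.84·24.7229·19.8495

412.2189 billion cells


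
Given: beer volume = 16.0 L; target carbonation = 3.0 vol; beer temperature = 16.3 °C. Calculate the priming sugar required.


residual = 14.695·(0.01821 + 0.09011·e^(−0.04·T));  sugar = (target − residual)·4.0·V
residual = 14.695·(0.01821 + 0.09011·e^(−0.04·16.3)) = 0.9575
sugar = (3.0 − 0.9575)·4.0·16.0

130.7206 g


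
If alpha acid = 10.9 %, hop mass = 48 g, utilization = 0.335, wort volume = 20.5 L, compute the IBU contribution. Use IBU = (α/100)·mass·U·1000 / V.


IBU = (10.9/100)·48·0.335·1000 / 20.5

85.4985 IBU


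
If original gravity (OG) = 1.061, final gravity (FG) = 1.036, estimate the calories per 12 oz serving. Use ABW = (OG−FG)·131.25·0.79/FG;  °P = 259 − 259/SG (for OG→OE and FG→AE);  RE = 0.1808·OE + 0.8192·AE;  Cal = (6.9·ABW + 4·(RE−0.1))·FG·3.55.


ABW = (1.061 − 1.036)·131.25·0.79/1.036 = 2.5021
OE = 259 − 259/1.061 = 14.8907 °P
AE = 259 − 259/1.036 = 9.0000 °P
RE = 0.1808·14.8907 + 0.8192·9.0000 = 10.0650 °P
Cal = (6.9·2.5021 + 4·(10.0650−0.1))·1.036·3.55

210.0932 kcal


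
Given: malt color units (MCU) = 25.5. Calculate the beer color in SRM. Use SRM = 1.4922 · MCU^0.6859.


SRM = 1.4922 · 25.5^0.6859

13.7586 SRM


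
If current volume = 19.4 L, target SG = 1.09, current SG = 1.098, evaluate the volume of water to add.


V_water = V·((SG_curr − 1)/(SG_target − 1) − 1)
V_water = 19.4·((1.098 − 1)/(1.09 − 1) − 1)

1.7244 L


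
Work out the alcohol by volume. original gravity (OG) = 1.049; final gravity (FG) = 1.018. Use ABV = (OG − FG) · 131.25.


ABV = (1.049 − 1.018) · 131.25

4.0687 % ABV


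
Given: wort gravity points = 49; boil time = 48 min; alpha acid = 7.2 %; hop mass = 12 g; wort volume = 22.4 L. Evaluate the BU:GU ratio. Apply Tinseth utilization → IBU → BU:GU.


U = 1.65·0.000125^(GP/1000)·(1−e^(−0.04t))/4.15;  IBU = (α/100)·m·U·1000/V;  BU:GU = IBU/GP
U = 1.65·0.000125^(49/1000)·(1−e^(−0.04·48))/4.15 = 0.2184
IBU = (7.2/100)·12·0.2184·1000/22.4 = 8.4256
BU:GU = 8.4256/49

0.1720


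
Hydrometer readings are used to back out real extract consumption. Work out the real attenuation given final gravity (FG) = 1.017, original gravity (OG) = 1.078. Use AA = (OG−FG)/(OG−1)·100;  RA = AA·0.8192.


AA = (1.078 − 1.017)/(1.078 − 1)·100 = 78.2051
RA = 78.2051·0.8192

64.0656 %


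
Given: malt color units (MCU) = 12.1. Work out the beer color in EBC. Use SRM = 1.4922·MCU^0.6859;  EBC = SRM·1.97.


SRM = 1.4922·12.1^0.6859 = 8.2511
EBC = 8.2511·1.97

16.2546 EBC


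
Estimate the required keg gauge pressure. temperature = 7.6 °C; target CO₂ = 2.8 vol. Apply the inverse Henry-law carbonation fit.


psi = vols/(0.01821 + 0.09011·e^(−0.04·T)) − 14.695
psi = 2.8/(0.01821 + 0.09011·e^(−0.04·7.6)) − 14.695

18.3634 psi


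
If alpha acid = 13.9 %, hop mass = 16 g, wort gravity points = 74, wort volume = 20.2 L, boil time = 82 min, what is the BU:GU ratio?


U = 1.65·0.000125^(GP/1000)·(1−e^(−0.04t))/4.15;  IBU = (α/100)·m·U·1000/V;  BU:GU = IBU/GP
U = 1.65·0.000125^(74/1000)·(1−e^(−0.04·82))/4.15 = 0.1968
IBU = (13.9/100)·16·0.1968·1000/20.2 = 21.6637
BU:GU = 21.6637/74

0.2928


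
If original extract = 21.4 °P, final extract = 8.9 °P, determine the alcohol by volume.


SG = 259/(259 − P);  ABV = (OG − FG)·131.25
OG = 259/(259 − 21.4) = 1.0901
FG = 259/(259 − 8.9) = 1.0356
ABV = (1.0901 − 1.0356)·131.25

7.1507 % ABV


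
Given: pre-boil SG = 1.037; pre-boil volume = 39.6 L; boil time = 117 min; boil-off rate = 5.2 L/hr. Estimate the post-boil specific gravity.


V_post = V_pre − rate·(t/60);  SG_post = 1 + (SG_pre−1)·V_pre/V_post
V_post = 39.6 − 5.2·(117/60) = 29.4600
SG_post = 1 + (1.037 − 1)·39.6/29.4600

1.0497


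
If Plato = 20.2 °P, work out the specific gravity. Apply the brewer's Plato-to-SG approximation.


SG = 259/(259 − P)
SG = 259/(259 − 20.2)

1.0846


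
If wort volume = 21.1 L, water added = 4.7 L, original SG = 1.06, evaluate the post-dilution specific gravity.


SG_new = 1 + (SG_old − 1)·V_old/(V_old + V_water)
pts = (1.06 − 1)·1000·21.1/(21.1 + 4.7) = 49.0698
SG_new = 1 + 49.0698/1000

1.0491


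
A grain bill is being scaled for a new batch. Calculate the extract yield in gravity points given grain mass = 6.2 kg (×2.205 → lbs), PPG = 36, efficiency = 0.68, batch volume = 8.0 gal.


points = lbs × PPG × eff / vol
lbs = 6.2 × 2.205 = 13.6710
points = 13.6710 × 36 × 0.68 / 8.0

41.8333 points


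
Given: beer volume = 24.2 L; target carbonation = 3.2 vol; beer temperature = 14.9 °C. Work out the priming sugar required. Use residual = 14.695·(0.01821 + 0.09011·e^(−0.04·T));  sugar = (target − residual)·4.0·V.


residual = 14.695·(0.01821 + 0.09011·e^(−0.04·14.9)) = 0.9972
sugar = (3.2 − 0.9972)·4.0·24.2

213.2285 g


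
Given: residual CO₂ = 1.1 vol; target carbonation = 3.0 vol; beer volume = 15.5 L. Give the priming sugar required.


sugar = (target − residual)·4.0·V
sugar = (3.0 − 1.1)·4.0·15.5

117.8000 g


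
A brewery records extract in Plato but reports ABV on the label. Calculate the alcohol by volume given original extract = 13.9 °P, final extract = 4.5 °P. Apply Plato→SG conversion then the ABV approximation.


SG = 259/(259 − P);  ABV = (OG − FG)·131.25
OG = 259/(259 − 13.9) = 1.0567
FG = 259/(259 − 4.5) = 1.0177
ABV = (1.0567 − 1.0177)·131.25

5.1227 % ABV


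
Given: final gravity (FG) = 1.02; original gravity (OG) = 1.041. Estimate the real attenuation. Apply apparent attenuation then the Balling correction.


AA = (OG−FG)/(OG−1)·100;  RA = AA·0.8192
AA = (1.041 − 1.02)/(1.041 − 1)·100 = 51.2195
RA = 51.2195·0.8192

41.9590 %


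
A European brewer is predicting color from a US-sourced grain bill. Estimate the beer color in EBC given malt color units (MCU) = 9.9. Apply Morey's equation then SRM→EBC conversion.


SRM = 1.4922·MCU^0.6859;  EBC = SRM·1.97
SRM = 1.4922·9.9^0.6859 = 7.1901
EBC = 7.1901·1.97

14.1644 EBC


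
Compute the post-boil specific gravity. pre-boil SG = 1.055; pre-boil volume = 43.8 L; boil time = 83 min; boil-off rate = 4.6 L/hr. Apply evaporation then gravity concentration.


V_post = V_pre − rate·(t/60);  SG_post = 1 + (SG_pre−1)·V_pre/V_post
V_post = 43.8 − 4.6·(83/60) = 37.4367
SG_post = 1 + (1.055 − 1)·43.8/37.4367

1.0643


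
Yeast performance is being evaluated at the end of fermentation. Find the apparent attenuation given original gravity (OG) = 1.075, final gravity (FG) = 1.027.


AA = (OG − FG)/(OG − 1) · 100
AA = (1.075 − 1.027)/(1.075 − 1) · 100

64.0000 %


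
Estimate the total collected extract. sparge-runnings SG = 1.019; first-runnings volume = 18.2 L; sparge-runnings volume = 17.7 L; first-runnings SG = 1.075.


total = Σ (SG_i − 1)·1000·V_i
first = (1.075 − 1)·1000·18.2 = 1365.0000
sparge = (1.019 − 1)·1000·17.7 = 336.3000
total = 1365.0000 + 336.3000

1701.3000 gravity·L


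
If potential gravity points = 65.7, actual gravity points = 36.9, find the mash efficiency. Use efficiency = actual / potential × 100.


efficiency = 36.9 / 65.7 × 100

56.1644 %


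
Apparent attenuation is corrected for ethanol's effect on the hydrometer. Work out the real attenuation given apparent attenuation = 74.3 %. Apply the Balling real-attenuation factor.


RA = AA · 0.8192
RA = 74.3 · 0.8192

60.8666 %


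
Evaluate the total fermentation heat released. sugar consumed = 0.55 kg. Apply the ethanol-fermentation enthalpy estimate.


Q = m_sugar · 590 kJ/kg
Q = 0.55 · 590

324.5000 kJ


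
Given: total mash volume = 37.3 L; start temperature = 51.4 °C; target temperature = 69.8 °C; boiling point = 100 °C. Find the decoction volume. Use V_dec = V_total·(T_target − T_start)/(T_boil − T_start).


V_dec = 37.3·(69.8 − 51.4)/(100 − 51.4)

14.1218 L


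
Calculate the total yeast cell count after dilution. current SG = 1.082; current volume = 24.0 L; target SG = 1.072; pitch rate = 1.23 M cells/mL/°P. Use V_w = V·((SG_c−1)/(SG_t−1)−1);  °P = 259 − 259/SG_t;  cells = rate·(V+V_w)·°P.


V_w = 24.0·((1.082−1)/(1.072−1)−1) = 3.3333
V_final = 24.0 + 3.3333 = 27.3333
°P = 259 − 259/1.072 = 17.3955
cells = 1.23·27.3333·17.3955

584.8375 billion cells


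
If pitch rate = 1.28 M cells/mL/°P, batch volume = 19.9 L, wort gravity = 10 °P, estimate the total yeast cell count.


cells (billions) = rate · V_L · °P
cells = 1.28 · 19.9 · 10

254.7200 billion cells


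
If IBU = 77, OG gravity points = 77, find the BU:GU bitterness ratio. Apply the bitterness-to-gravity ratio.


BU:GU = IBU / OG_points
BU:GU = 77 / 77

1.0000


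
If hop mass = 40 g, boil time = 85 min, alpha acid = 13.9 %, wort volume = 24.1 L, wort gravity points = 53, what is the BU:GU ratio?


U = 1.65·0.000125^(GP/1000)·(1−e^(−0.04t))/4.15;  IBU = (α/100)·m·U·1000/V;  BU:GU = IBU/GP
U = 1.65·0.000125^(53/1000)·(1−e^(−0.04·85))/4.15 = 0.2387
IBU = (13.9/100)·40·0.2387·1000/24.1 = 55.0666
BU:GU = 55.0666/53

1.0390


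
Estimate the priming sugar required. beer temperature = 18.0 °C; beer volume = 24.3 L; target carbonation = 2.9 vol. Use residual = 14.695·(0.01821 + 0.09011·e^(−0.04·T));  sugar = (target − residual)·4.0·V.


residual = 14.695·(0.01821 + 0.09011·e^(−0.04·18.0)) = 0.9121
sugar = (2.9 − 0.9121)·4.0·24.3

193.2203 g


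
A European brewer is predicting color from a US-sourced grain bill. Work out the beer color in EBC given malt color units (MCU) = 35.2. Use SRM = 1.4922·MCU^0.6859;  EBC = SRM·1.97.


SRM = 1.4922·35.2^0.6859 = 17.1633
EBC = 17.1633·1.97

33.8117 EBC


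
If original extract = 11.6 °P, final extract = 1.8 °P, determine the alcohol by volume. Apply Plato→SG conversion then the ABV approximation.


SG = 259/(259 − P);  ABV = (OG − FG)·131.25
OG = 259/(259 − 11.6) = 1.0469
FG = 259/(259 − 1.8) = 1.0070
ABV = (1.0469 − 1.0070)·131.25

5.2355 % ABV


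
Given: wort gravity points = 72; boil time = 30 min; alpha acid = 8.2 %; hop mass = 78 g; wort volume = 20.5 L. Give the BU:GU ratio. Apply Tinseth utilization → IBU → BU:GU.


U = 1.65·0.000125^(GP/1000)·(1−e^(−0.04t))/4.15;  IBU = (α/100)·m·U·1000/V;  BU:GU = IBU/GP
U = 1.65·0.000125^(72/1000)·(1−e^(−0.04·30))/4.15 = 0.1455
IBU = (8.2/100)·78·0.1455·1000/20.5 = 45.3863
BU:GU = 45.3863/72

0.6304


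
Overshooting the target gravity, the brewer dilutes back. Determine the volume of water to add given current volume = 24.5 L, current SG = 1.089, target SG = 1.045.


V_water = V·((SG_curr − 1)/(SG_target − 1) − 1)
V_water = 24.5·((1.089 − 1)/(1.045 − 1) − 1)

23.9556 L


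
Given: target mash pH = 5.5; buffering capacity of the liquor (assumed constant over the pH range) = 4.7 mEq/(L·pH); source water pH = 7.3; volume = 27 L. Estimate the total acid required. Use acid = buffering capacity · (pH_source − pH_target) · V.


acid = 4.7 · (7.3 − 5.5) · 27

228.4200 mEq


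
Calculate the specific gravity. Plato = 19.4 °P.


SG = 259/(259 − P)
SG = 259/(259 − 19.4)

1.0810


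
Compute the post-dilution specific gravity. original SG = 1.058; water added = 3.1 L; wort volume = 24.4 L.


SG_new = 1 + (SG_old − 1)·V_old/(V_old + V_water)
pts = (1.058 − 1)·1000·24.4/(24.4 + 3.1) = 51.4618
SG_new = 1 + 51.4618/1000

1.0515


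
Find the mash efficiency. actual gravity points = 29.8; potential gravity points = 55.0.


efficiency = actual / potential × 100
efficiency = 29.8 / 55.0 × 100

54.1818 %


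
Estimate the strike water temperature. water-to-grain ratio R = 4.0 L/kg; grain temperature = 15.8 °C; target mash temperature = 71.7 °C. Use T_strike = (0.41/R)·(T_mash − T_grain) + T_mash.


T_strike = (0.41/4.0)·(71.7 − 15.8) + 71.7

77.4297 °C


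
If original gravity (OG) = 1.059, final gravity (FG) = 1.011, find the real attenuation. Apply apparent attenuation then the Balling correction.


AA = (OG−FG)/(OG−1)·100;  RA = AA·0.8192
AA = (1.059 − 1.011)/(1.059 − 1)·100 = 81.3559
RA = 81.3559·0.8192

66.6468 %


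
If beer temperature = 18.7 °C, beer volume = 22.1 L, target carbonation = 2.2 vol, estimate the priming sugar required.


residual = 14.695·(0.01821 + 0.09011·e^(−0.04·T));  sugar = (target − residual)·4.0·V
residual = 14.695·(0.01821 + 0.09011·e^(−0.04·18.7)) = 0.8943
sugar = (2.2 − 0.8943)·4.0·22.1

115.4203 g


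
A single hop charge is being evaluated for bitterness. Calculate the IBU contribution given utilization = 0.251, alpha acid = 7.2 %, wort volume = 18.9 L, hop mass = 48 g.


IBU = (α/100)·mass·U·1000 / V
IBU = (7.2/100)·48·0.251·1000 / 18.9

45.8971 IBU


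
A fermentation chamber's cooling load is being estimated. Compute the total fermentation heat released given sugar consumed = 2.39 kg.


Q = m_sugar · 590 kJ/kg
Q = 2.39 · 590

1410.1000 kJ


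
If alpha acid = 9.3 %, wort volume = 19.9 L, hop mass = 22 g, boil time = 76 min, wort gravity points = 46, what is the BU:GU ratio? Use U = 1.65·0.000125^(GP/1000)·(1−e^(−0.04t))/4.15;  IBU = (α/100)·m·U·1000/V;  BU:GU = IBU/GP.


U = 1.65·0.000125^(46/1000)·(1−e^(−0.04·76))/4.15 = 0.2504
IBU = (9.3/100)·22·0.2504·1000/19.9 = 25.7430
BU:GU = 25.7430/46

0.5596


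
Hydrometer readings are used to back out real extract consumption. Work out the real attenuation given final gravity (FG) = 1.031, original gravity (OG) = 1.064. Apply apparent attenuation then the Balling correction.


AA = (OG−FG)/(OG−1)·100;  RA = AA·0.8192
AA = (1.064 − 1.031)/(1.064 − 1)·100 = 51.5625
RA = 51.5625·0.8192

42.2400 %


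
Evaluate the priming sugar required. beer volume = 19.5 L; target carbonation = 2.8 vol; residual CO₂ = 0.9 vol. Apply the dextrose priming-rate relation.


sugar = (target − residual)·4.0·V
sugar = (2.8 − 0.9)·4.0·19.5

148.2000 g


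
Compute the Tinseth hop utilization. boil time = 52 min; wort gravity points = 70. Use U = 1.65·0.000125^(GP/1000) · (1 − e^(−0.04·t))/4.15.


bigness = 1.65·0.000125^(70/1000) = 0.8796
boil_factor = (1 − e^(−0.04·52))/4.15 = 0.2109
U = 0.8796 · 0.2109

0.1855


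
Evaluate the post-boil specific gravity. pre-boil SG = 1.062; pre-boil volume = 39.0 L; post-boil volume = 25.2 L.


SG_post = 1 + (SG_pre − 1)·V_pre/V_post
pts_pre = (1.062 − 1)·1000 = 62.0000
pts_post = 62.0000·39.0/25.2 = 95.9524
SG_post = 1 + 95.9524/1000

1.0960


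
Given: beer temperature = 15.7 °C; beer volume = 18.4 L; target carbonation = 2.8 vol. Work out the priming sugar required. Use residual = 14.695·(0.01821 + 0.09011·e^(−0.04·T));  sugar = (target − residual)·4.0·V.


residual = 14.695·(0.01821 + 0.09011·e^(−0.04·15.7)) = 0.9742
sugar = (2.8 − 0.9742)·4.0·18.4

134.3753 g


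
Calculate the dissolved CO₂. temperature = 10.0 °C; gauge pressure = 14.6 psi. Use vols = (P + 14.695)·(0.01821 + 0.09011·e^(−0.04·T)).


vols = (14.6 + 14.695)·(0.01821 + 0.09011·e^(−0.04·10.0))

2.3030 volumes


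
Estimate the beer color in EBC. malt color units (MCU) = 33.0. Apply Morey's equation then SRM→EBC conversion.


SRM = 1.4922·MCU^0.6859;  EBC = SRM·1.97
SRM = 1.4922·33.0^0.6859 = 16.4201
EBC = 16.4201·1.97

32.3476 EBC


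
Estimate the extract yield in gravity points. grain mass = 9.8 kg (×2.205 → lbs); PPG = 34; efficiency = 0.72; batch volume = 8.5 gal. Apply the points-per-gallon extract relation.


points = lbs × PPG × eff / vol
lbs = 9.8 × 2.205 = 21.6090
points = 21.6090 × 34 × 0.72 / 8.5

62.2339 points


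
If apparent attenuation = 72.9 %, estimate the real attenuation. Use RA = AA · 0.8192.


RA = 72.9 · 0.8192

59.7197 %


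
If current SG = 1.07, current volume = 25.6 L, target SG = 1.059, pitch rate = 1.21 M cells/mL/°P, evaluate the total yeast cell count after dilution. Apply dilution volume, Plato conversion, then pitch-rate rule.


V_w = V·((SG_c−1)/(SG_t−1)−1);  °P = 259 − 259/SG_t;  cells = rate·(V+V_w)·°P
V_w = 25.6·((1.07−1)/(1.059−1)−1) = 4.7729
V_final = 25.6 + 4.7729 = 30.3729
°P = 259 − 259/1.059 = 14.4297
cells = 1.21·30.3729·14.4297

530.3068 billion cells


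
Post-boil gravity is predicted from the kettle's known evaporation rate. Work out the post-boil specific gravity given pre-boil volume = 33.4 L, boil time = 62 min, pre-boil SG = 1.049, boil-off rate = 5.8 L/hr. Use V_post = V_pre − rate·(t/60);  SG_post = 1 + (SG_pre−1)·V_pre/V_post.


V_post = 33.4 − 5.8·(62/60) = 27.4067
SG_post = 1 + (1.049 − 1)·33.4/27.4067

1.0597


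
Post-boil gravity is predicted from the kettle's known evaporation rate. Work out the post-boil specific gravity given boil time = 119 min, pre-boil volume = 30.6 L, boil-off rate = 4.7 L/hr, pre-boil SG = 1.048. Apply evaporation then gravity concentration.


V_post = V_pre − rate·(t/60);  SG_post = 1 + (SG_pre−1)·V_pre/V_post
V_post = 30.6 − 4.7·(119/60) = 21.2783
SG_post = 1 + (1.048 − 1)·30.6/21.2783

1.0690


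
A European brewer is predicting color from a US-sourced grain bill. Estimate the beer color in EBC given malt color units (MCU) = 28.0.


SRM = 1.4922·MCU^0.6859;  EBC = SRM·1.97
SRM = 1.4922·28.0^0.6859 = 14.6701
EBC = 14.6701·1.97

28.9001 EBC


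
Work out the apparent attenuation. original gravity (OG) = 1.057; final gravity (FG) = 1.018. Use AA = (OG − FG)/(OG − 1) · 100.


AA = (1.057 − 1.018)/(1.057 − 1) · 100

68.4211 %
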